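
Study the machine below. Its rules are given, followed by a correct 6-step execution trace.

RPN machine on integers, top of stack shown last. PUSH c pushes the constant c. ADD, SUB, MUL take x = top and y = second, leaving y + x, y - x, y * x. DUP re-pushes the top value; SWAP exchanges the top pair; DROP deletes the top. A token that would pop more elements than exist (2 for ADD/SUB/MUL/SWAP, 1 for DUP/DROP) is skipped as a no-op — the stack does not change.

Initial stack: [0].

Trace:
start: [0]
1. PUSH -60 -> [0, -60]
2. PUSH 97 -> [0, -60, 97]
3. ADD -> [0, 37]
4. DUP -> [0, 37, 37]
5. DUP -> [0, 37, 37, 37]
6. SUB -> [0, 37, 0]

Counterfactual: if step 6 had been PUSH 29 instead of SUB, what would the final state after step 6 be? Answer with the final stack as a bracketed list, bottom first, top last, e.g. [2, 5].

(re-executing from step 6 with the substitution; state before step 6: [0, 37, 37, 37])
6. PUSH 29 -> [0, 37, 37, 37, 29]

[0, 37, 37, 37, 29]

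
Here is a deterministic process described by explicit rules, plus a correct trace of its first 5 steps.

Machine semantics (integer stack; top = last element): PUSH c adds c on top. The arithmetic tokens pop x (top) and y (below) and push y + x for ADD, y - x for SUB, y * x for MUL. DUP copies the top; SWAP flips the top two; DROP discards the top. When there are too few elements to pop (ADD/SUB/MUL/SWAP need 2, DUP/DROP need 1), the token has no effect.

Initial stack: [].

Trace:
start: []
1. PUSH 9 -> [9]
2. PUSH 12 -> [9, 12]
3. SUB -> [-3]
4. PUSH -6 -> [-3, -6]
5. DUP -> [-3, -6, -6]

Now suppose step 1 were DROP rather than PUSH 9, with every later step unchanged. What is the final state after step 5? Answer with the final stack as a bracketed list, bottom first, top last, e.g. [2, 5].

[12, -6, -6]

(re-executing from step 1 with the substitution; state before step 1: [])
1. DROP -> []
2. PUSH 12 -> [12]
3. SUB -> [12]
4. PUSH -6 -> [12, -6]
5. DUP -> [12, -6, -6]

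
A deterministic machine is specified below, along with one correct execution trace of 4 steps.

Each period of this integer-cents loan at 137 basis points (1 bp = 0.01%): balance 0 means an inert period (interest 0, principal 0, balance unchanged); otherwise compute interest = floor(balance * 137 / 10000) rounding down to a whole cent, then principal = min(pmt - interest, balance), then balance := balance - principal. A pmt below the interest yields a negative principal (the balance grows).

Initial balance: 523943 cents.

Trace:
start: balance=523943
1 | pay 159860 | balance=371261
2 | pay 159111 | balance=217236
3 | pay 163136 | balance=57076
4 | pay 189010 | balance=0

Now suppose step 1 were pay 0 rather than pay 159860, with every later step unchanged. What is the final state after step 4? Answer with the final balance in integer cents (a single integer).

35368

(re-executing from step 1 with the substitution; state before step 1: balance=523943)
1 | pay 0 | balance=531121
2 | pay 159111 | balance=379286
3 | pay 163136 | balance=221346
4 | pay 189010 | balance=35368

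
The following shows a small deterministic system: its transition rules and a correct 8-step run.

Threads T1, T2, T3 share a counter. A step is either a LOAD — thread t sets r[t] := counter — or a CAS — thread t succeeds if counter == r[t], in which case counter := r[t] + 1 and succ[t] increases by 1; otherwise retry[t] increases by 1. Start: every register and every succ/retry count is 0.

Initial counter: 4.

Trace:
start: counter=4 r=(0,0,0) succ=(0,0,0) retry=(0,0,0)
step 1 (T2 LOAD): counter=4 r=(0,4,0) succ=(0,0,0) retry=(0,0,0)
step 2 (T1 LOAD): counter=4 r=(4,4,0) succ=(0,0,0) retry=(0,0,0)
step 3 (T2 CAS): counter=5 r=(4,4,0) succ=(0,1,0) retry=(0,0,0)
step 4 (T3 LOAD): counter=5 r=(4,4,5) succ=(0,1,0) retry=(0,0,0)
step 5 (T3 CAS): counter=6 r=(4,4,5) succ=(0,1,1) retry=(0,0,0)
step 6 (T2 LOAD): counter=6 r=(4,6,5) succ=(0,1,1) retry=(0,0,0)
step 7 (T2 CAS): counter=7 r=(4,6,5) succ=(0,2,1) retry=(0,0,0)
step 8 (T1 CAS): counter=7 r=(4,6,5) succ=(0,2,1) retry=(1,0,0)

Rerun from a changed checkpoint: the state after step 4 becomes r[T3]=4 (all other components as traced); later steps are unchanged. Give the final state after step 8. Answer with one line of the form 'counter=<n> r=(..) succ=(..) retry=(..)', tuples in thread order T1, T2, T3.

state after step 4 := counter=5 r=(4,4,4) succ=(0,1,0) retry=(0,0,0)
step 5 (T3 CAS): counter=5 r=(4,4,4) succ=(0,1,0) retry=(0,0,1)
step 6 (T2 LOAD): counter=5 r=(4,5,4) succ=(0,1,0) retry=(0,0,1)
step 7 (T2 CAS): counter=6 r=(4,5,4) succ=(0,2,0) retry=(0,0,1)
step 8 (T1 CAS): counter=6 r=(4,5,4) succ=(0,2,0) retry=(1,0,1)

counter=6 r=(4,5,4) succ=(0,2,0) retry=(1,0,1)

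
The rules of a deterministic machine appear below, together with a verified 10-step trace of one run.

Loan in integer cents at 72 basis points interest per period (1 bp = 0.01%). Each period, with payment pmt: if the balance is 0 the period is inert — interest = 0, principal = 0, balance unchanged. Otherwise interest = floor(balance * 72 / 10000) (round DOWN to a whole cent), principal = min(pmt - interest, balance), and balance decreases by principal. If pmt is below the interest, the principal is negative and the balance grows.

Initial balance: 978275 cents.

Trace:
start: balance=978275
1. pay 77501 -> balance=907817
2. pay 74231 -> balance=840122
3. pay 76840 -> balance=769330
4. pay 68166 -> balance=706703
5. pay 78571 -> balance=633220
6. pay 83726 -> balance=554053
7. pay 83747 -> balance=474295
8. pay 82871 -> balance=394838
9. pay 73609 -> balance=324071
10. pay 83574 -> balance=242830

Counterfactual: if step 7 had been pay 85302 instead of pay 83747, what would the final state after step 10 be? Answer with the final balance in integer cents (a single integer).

(re-executing from step 7 with the substitution; state before step 7: balance=554053)
7. pay 85302 -> balance=472740
8. pay 82871 -> balance=393272
9. pay 73609 -> balance=322494
10. pay 83574 -> balance=241241

241241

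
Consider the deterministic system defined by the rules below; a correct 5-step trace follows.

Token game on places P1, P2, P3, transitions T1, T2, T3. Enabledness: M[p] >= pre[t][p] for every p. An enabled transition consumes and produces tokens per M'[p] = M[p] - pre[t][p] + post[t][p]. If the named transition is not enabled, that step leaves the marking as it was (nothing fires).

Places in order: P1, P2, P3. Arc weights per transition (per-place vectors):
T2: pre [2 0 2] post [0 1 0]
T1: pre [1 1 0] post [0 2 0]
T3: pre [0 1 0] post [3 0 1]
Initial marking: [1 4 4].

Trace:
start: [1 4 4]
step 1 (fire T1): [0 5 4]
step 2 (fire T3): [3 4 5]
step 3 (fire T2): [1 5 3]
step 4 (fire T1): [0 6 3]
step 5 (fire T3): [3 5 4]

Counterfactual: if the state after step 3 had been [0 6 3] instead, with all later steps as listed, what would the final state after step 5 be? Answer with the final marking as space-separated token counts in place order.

state after step 3 := [0 6 3]
step 4 (fire T1): [0 6 3]
step 5 (fire T3): [3 5 4]

3 5 4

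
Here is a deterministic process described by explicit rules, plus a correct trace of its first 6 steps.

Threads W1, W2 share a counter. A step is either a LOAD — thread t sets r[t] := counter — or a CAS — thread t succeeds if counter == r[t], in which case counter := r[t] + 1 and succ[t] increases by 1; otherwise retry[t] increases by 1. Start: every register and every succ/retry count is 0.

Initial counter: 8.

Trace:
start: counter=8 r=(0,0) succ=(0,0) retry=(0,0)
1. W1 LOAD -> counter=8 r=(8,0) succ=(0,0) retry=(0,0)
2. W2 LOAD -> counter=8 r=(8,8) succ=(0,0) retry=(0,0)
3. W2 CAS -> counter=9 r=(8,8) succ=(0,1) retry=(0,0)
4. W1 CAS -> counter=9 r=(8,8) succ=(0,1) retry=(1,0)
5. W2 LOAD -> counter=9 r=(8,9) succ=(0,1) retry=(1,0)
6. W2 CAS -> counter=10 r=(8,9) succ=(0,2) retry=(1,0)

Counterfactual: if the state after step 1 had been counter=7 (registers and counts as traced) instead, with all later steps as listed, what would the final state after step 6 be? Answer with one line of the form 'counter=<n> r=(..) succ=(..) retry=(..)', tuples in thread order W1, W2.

state after step 1 := counter=7 r=(8,0) succ=(0,0) retry=(0,0)
2. W2 LOAD -> counter=7 r=(8,7) succ=(0,0) retry=(0,0)
3. W2 CAS -> counter=8 r=(8,7) succ=(0,1) retry=(0,0)
4. W1 CAS -> counter=9 r=(8,7) succ=(1,1) retry=(0,0)
5. W2 LOAD -> counter=9 r=(8,9) succ=(1,1) retry=(0,0)
6. W2 CAS -> counter=10 r=(8,9) succ=(1,2) retry=(0,0)

counter=10 r=(8,9) succ=(1,2) retry=(0,0)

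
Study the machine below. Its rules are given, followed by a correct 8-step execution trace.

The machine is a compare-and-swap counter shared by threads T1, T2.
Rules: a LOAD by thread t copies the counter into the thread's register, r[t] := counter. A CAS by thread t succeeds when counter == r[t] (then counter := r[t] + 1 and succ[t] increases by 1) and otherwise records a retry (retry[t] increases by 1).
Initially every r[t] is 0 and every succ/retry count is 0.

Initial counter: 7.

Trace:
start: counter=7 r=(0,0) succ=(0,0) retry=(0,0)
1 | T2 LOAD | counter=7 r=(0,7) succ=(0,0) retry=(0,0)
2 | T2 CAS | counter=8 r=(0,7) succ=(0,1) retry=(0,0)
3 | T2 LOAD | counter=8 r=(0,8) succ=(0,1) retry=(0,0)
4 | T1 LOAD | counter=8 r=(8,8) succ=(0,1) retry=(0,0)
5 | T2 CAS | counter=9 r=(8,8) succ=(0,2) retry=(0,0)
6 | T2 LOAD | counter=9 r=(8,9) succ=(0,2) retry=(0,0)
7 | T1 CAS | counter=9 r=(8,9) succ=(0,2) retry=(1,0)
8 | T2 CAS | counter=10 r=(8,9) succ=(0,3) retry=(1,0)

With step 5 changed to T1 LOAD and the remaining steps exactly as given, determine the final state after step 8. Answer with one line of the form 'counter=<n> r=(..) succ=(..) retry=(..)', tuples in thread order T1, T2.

counter=9 r=(8,8) succ=(1,1) retry=(0,1)

(re-executing from step 5 with the substitution; state before step 5: counter=8 r=(8,8) succ=(0,1) retry=(0,0))
5 | T1 LOAD | counter=8 r=(8,8) succ=(0,1) retry=(0,0)
6 | T2 LOAD | counter=8 r=(8,8) succ=(0,1) retry=(0,0)
7 | T1 CAS | counter=9 r=(8,8) succ=(1,1) retry=(0,0)
8 | T2 CAS | counter=9 r=(8,8) succ=(1,1) retry=(0,1)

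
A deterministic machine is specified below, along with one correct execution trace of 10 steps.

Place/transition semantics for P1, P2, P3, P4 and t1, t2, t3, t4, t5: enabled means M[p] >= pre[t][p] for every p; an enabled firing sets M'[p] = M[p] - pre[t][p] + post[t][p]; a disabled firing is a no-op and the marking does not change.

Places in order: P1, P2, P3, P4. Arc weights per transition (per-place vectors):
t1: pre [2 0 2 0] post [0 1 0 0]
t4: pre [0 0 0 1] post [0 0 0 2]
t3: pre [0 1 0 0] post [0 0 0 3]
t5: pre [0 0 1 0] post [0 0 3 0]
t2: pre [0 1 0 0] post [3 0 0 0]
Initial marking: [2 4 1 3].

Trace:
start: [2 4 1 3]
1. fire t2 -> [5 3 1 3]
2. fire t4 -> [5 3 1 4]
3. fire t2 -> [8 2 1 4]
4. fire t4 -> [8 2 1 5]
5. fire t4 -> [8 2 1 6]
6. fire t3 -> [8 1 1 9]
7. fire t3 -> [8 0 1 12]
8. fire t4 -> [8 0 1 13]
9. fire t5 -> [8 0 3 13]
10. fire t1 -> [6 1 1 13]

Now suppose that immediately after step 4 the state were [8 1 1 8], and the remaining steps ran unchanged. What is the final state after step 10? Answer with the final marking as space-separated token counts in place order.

6 1 1 13

state after step 4 := [8 1 1 8]
5. fire t4 -> [8 1 1 9]
6. fire t3 -> [8 0 1 12]
7. fire t3 -> [8 0 1 12]
8. fire t4 -> [8 0 1 13]
9. fire t5 -> [8 0 3 13]
10. fire t1 -> [6 1 1 13]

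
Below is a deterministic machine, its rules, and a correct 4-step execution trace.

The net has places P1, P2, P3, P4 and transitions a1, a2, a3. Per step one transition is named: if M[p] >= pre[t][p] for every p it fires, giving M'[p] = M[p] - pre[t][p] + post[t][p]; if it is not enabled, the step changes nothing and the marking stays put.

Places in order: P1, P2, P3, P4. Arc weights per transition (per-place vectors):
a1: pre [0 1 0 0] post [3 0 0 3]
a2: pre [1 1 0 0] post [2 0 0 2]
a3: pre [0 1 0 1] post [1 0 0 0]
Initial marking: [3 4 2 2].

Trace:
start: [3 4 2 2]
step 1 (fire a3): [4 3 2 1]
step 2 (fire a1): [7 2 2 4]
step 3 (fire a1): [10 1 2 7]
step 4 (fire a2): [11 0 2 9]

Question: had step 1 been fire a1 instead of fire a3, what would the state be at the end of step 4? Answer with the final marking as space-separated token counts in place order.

(re-executing from step 1 with the substitution; state before step 1: [3 4 2 2])
step 1 (fire a1): [6 3 2 5]
step 2 (fire a1): [9 2 2 8]
step 3 (fire a1): [12 1 2 11]
step 4 (fire a2): [13 0 2 13]

13 0 2 13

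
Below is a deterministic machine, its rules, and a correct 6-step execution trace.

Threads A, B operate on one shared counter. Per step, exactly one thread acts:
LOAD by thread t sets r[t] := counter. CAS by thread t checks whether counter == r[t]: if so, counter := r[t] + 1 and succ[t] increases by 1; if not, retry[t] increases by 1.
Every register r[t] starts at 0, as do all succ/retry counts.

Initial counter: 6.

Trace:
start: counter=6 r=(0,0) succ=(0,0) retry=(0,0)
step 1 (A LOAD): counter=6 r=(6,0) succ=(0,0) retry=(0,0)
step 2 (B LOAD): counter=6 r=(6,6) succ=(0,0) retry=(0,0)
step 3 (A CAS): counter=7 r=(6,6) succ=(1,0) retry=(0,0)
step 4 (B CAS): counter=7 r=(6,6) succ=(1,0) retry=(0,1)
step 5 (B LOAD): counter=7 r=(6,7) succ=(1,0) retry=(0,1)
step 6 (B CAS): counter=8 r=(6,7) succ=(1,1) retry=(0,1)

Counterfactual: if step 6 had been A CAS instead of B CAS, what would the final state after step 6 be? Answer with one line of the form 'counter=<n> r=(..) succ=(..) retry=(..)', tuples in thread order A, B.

(re-executing from step 6 with the substitution; state before step 6: counter=7 r=(6,7) succ=(1,0) retry=(0,1))
step 6 (A CAS): counter=7 r=(6,7) succ=(1,0) retry=(1,1)

counter=7 r=(6,7) succ=(1,0) retry=(1,1)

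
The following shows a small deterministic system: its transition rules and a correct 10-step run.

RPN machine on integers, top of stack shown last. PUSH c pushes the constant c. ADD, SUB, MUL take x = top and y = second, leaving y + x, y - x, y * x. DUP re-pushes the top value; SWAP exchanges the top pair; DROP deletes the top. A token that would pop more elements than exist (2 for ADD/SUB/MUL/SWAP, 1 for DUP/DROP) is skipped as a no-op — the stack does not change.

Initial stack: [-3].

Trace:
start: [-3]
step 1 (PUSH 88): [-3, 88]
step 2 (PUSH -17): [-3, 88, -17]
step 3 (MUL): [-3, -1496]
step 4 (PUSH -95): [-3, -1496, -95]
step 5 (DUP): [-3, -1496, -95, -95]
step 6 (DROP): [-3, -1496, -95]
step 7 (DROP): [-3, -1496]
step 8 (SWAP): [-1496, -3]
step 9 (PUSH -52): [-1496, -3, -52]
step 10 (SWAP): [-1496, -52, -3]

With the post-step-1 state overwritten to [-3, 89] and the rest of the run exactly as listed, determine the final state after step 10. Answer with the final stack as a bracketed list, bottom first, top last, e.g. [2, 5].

state after step 1 := [-3, 89]
step 2 (PUSH -17): [-3, 89, -17]
step 3 (MUL): [-3, -1513]
step 4 (PUSH -95): [-3, -1513, -95]
step 5 (DUP): [-3, -1513, -95, -95]
step 6 (DROP): [-3, -1513, -95]
step 7 (DROP): [-3, -1513]
step 8 (SWAP): [-1513, -3]
step 9 (PUSH -52): [-1513, -3, -52]
step 10 (SWAP): [-1513, -52, -3]

[-1513, -52, -3]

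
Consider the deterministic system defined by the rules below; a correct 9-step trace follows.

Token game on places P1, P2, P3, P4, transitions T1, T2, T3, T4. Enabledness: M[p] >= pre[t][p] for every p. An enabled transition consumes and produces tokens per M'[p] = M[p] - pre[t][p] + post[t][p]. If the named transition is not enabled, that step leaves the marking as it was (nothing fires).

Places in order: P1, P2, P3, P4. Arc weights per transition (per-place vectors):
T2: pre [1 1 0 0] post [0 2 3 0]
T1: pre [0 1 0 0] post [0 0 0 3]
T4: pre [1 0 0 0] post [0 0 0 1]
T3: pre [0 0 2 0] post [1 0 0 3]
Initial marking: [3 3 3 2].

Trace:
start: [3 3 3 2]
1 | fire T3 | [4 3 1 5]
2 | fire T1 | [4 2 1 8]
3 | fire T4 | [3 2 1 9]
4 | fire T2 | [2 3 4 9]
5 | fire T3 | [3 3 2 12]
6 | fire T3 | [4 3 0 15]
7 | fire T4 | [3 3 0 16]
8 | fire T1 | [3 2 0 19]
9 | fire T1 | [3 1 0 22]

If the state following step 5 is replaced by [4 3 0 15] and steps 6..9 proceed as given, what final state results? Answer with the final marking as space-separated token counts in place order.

state after step 5 := [4 3 0 15]
6 | fire T3 | [4 3 0 15]
7 | fire T4 | [3 3 0 16]
8 | fire T1 | [3 2 0 19]
9 | fire T1 | [3 1 0 22]

3 1 0 22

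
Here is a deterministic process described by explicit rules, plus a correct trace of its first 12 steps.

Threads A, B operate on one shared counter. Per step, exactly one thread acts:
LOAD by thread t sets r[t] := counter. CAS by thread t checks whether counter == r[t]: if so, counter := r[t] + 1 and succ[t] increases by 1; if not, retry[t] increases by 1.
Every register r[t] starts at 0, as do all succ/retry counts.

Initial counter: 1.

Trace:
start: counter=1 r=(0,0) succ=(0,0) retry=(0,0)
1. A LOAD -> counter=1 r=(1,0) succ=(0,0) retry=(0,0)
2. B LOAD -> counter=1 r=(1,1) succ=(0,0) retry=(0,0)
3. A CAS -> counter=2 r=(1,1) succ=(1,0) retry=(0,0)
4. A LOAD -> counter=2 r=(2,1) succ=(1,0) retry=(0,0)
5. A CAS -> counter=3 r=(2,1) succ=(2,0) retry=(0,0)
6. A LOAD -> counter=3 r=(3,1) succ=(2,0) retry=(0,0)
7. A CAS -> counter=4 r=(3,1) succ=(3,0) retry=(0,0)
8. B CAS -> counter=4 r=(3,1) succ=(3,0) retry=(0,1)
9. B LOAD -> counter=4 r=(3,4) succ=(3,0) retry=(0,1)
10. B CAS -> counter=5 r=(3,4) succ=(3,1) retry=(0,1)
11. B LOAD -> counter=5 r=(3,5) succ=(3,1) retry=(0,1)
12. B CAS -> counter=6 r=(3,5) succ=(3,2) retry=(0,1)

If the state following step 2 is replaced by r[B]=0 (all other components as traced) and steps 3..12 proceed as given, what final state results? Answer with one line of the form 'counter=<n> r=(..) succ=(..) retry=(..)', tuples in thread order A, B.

counter=6 r=(3,5) succ=(3,2) retry=(0,1)

state after step 2 := counter=1 r=(1,0) succ=(0,0) retry=(0,0)
3. A CAS -> counter=2 r=(1,0) succ=(1,0) retry=(0,0)
4. A LOAD -> counter=2 r=(2,0) succ=(1,0) retry=(0,0)
5. A CAS -> counter=3 r=(2,0) succ=(2,0) retry=(0,0)
6. A LOAD -> counter=3 r=(3,0) succ=(2,0) retry=(0,0)
7. A CAS -> counter=4 r=(3,0) succ=(3,0) retry=(0,0)
8. B CAS -> counter=4 r=(3,0) succ=(3,0) retry=(0,1)
9. B LOAD -> counter=4 r=(3,4) succ=(3,0) retry=(0,1)
10. B CAS -> counter=5 r=(3,4) succ=(3,1) retry=(0,1)
11. B LOAD -> counter=5 r=(3,5) succ=(3,1) retry=(0,1)
12. B CAS -> counter=6 r=(3,5) succ=(3,2) retry=(0,1)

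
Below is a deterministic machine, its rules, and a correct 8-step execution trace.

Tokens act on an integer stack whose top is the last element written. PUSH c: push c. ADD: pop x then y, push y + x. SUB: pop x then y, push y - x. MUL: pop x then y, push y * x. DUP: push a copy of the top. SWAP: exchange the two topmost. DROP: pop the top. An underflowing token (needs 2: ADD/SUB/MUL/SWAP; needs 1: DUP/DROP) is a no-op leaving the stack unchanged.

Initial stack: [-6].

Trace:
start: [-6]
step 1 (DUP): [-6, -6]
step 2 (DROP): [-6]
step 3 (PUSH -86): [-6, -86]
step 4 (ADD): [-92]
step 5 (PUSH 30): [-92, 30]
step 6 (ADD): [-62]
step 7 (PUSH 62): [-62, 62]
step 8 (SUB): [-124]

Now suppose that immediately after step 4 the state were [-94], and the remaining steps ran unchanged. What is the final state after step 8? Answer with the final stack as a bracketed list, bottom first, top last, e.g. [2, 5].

state after step 4 := [-94]
step 5 (PUSH 30): [-94, 30]
step 6 (ADD): [-64]
step 7 (PUSH 62): [-64, 62]
step 8 (SUB): [-126]

[-126]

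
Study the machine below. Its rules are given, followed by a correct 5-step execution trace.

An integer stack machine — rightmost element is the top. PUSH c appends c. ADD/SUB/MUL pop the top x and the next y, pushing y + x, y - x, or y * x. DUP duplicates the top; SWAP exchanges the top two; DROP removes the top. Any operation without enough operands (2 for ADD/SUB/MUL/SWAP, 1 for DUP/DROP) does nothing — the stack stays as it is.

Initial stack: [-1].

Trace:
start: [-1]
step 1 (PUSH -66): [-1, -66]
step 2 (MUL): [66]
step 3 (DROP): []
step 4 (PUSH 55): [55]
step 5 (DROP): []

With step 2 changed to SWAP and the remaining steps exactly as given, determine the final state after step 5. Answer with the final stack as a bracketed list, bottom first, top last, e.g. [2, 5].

(re-executing from step 2 with the substitution; state before step 2: [-1, -66])
step 2 (SWAP): [-66, -1]
step 3 (DROP): [-66]
step 4 (PUSH 55): [-66, 55]
step 5 (DROP): [-66]

[-66]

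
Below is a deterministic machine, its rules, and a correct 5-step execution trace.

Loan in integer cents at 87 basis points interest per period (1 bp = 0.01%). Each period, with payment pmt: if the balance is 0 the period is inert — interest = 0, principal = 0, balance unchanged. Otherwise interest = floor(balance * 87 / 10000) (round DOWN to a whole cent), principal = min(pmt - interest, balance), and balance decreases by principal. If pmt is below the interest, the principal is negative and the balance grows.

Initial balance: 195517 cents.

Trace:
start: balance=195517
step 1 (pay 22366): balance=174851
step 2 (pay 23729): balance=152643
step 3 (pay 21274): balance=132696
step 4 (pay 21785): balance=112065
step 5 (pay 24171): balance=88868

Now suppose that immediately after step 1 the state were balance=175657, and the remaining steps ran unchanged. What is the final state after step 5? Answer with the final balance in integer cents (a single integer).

state after step 1 := balance=175657
step 2 (pay 23729): balance=153456
step 3 (pay 21274): balance=133517
step 4 (pay 21785): balance=112893
step 5 (pay 24171): balance=89704

89704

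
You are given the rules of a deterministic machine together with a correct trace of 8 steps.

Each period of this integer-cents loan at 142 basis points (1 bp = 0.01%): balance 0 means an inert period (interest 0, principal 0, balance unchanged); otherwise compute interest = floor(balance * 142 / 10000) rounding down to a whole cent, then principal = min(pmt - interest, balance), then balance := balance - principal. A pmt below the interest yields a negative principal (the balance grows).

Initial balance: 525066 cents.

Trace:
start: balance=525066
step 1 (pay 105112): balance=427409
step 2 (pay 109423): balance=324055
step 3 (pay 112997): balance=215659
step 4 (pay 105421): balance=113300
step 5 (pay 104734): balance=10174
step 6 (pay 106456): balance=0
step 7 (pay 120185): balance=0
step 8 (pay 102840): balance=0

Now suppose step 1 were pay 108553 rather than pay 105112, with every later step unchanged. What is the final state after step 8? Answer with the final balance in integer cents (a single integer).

(re-executing from step 1 with the substitution; state before step 1: balance=525066)
step 1 (pay 108553): balance=423968
step 2 (pay 109423): balance=320565
step 3 (pay 112997): balance=212120
step 4 (pay 105421): balance=109711
step 5 (pay 104734): balance=6534
step 6 (pay 106456): balance=0
step 7 (pay 120185): balance=0
step 8 (pay 102840): balance=0

0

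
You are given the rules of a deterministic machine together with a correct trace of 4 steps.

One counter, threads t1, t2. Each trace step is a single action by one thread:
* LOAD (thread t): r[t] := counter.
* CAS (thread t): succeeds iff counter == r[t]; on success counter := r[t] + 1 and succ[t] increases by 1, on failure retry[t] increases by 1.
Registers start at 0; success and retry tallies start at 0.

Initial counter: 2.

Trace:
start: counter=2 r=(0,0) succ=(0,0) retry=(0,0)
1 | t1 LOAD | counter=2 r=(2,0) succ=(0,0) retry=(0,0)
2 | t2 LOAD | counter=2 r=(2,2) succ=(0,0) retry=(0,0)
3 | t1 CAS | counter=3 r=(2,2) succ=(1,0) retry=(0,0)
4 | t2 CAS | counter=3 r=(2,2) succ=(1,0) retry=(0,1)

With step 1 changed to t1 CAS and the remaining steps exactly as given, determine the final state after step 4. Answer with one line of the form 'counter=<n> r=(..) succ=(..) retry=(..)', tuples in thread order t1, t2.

(re-executing from step 1 with the substitution; state before step 1: counter=2 r=(0,0) succ=(0,0) retry=(0,0))
1 | t1 CAS | counter=2 r=(0,0) succ=(0,0) retry=(1,0)
2 | t2 LOAD | counter=2 r=(0,2) succ=(0,0) retry=(1,0)
3 | t1 CAS | counter=2 r=(0,2) succ=(0,0) retry=(2,0)
4 | t2 CAS | counter=3 r=(0,2) succ=(0,1) retry=(2,0)

counter=3 r=(0,2) succ=(0,1) retry=(2,0)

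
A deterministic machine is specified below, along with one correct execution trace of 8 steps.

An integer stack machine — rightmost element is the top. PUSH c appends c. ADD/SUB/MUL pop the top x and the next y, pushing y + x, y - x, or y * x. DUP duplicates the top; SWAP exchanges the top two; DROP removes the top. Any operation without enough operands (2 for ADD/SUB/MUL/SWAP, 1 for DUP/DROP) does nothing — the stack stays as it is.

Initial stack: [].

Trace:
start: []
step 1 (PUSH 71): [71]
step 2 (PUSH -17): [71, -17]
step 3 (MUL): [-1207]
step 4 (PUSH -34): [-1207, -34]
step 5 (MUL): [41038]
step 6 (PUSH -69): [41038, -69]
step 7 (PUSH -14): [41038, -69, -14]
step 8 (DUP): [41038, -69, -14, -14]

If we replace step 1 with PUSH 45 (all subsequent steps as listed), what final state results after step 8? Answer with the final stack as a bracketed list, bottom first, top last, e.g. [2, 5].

[26010, -69, -14, -14]

(re-executing from step 1 with the substitution; state before step 1: [])
step 1 (PUSH 45): [45]
step 2 (PUSH -17): [45, -17]
step 3 (MUL): [-765]
step 4 (PUSH -34): [-765, -34]
step 5 (MUL): [26010]
step 6 (PUSH -69): [26010, -69]
step 7 (PUSH -14): [26010, -69, -14]
step 8 (DUP): [26010, -69, -14, -14]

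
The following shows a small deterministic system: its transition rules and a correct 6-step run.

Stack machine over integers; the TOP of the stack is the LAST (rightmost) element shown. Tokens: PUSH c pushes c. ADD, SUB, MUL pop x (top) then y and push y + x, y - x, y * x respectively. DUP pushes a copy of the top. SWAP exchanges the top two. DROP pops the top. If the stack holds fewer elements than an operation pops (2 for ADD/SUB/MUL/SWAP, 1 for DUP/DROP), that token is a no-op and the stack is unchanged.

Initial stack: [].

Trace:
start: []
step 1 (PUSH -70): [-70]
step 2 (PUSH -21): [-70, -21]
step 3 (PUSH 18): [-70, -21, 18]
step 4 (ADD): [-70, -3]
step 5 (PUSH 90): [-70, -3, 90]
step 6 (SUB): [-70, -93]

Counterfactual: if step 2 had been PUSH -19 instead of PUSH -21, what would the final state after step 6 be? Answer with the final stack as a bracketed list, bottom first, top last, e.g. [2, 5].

(re-executing from step 2 with the substitution; state before step 2: [-70])
step 2 (PUSH -19): [-70, -19]
step 3 (PUSH 18): [-70, -19, 18]
step 4 (ADD): [-70, -1]
step 5 (PUSH 90): [-70, -1, 90]
step 6 (SUB): [-70, -91]

[-70, -91]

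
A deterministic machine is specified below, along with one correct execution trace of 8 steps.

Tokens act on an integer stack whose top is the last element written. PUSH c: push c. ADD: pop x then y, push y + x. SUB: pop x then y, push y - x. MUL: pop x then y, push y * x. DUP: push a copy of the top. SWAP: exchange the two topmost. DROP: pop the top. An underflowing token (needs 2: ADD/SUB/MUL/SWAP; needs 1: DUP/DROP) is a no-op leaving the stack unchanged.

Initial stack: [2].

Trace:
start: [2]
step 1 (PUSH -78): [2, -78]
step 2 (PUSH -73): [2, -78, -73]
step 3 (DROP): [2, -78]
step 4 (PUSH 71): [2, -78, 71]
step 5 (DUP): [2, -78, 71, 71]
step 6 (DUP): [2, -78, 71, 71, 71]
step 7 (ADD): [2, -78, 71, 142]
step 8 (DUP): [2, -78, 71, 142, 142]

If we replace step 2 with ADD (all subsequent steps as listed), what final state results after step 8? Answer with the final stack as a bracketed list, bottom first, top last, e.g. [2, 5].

[71, 142, 142]

(re-executing from step 2 with the substitution; state before step 2: [2, -78])
step 2 (ADD): [-76]
step 3 (DROP): []
step 4 (PUSH 71): [71]
step 5 (DUP): [71, 71]
step 6 (DUP): [71, 71, 71]
step 7 (ADD): [71, 142]
step 8 (DUP): [71, 142, 142]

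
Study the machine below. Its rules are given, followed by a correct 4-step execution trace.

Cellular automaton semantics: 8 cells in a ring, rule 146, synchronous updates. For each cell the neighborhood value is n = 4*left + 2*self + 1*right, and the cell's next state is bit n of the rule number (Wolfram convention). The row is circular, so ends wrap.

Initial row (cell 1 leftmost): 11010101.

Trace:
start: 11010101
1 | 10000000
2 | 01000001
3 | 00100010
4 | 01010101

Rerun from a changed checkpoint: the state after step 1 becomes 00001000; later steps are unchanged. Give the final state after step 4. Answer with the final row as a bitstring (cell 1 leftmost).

state after step 1 := 00001000
2 | 00010100
3 | 00100010
4 | 01010101

01010101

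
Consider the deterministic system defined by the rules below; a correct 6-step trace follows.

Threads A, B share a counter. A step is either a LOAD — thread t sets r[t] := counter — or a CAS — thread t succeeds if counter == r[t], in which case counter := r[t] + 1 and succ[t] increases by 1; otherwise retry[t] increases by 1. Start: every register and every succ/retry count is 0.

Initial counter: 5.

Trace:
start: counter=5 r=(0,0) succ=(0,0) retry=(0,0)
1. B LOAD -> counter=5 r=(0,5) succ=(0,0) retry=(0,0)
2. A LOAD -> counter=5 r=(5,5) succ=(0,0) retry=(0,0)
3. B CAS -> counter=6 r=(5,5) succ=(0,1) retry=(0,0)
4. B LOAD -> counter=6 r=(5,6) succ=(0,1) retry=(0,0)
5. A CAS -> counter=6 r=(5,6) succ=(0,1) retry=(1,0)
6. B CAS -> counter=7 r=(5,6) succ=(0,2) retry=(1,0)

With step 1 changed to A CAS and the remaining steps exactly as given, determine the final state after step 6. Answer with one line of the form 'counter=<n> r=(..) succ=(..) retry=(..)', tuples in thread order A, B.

(re-executing from step 1 with the substitution; state before step 1: counter=5 r=(0,0) succ=(0,0) retry=(0,0))
1. A CAS -> counter=5 r=(0,0) succ=(0,0) retry=(1,0)
2. A LOAD -> counter=5 r=(5,0) succ=(0,0) retry=(1,0)
3. B CAS -> counter=5 r=(5,0) succ=(0,0) retry=(1,1)
4. B LOAD -> counter=5 r=(5,5) succ=(0,0) retry=(1,1)
5. A CAS -> counter=6 r=(5,5) succ=(1,0) retry=(1,1)
6. B CAS -> counter=6 r=(5,5) succ=(1,0) retry=(1,2)

counter=6 r=(5,5) succ=(1,0) retry=(1,2)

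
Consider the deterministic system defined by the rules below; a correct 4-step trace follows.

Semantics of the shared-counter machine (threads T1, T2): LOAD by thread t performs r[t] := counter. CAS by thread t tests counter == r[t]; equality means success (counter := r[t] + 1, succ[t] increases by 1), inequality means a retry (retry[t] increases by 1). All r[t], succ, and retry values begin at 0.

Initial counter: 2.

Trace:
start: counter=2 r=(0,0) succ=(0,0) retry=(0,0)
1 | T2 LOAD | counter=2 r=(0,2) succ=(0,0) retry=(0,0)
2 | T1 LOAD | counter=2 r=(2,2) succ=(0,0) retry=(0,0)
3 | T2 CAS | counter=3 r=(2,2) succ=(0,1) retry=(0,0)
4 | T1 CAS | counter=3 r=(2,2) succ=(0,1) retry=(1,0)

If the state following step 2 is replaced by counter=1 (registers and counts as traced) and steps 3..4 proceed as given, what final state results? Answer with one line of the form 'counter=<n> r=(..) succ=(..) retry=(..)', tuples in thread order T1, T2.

counter=1 r=(2,2) succ=(0,0) retry=(1,1)

state after step 2 := counter=1 r=(2,2) succ=(0,0) retry=(0,0)
3 | T2 CAS | counter=1 r=(2,2) succ=(0,0) retry=(0,1)
4 | T1 CAS | counter=1 r=(2,2) succ=(0,0) retry=(1,1)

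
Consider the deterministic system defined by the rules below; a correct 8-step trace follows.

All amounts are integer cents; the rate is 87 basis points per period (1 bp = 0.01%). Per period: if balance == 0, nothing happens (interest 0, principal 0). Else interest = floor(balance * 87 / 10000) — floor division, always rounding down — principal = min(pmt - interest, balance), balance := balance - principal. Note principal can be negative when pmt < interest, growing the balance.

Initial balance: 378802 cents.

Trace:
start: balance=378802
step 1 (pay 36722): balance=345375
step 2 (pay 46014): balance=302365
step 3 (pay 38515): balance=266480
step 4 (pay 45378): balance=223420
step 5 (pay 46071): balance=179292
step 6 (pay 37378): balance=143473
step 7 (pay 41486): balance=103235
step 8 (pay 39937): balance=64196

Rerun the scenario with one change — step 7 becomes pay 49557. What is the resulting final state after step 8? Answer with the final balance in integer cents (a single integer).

(re-executing from step 7 with the substitution; state before step 7: balance=143473)
step 7 (pay 49557): balance=95164
step 8 (pay 39937): balance=56054

56054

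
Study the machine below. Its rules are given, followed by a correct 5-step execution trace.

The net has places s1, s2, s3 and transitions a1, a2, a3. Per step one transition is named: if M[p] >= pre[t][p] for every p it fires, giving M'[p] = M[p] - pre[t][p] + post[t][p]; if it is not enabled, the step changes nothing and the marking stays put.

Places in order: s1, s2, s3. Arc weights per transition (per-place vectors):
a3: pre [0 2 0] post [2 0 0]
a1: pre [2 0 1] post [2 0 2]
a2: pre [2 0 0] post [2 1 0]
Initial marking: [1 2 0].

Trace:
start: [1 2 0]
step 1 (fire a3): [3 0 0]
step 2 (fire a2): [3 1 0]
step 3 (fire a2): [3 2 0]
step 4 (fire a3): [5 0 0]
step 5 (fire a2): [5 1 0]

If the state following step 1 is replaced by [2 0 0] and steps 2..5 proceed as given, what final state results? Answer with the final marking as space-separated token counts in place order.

4 1 0

state after step 1 := [2 0 0]
step 2 (fire a2): [2 1 0]
step 3 (fire a2): [2 2 0]
step 4 (fire a3): [4 0 0]
step 5 (fire a2): [4 1 0]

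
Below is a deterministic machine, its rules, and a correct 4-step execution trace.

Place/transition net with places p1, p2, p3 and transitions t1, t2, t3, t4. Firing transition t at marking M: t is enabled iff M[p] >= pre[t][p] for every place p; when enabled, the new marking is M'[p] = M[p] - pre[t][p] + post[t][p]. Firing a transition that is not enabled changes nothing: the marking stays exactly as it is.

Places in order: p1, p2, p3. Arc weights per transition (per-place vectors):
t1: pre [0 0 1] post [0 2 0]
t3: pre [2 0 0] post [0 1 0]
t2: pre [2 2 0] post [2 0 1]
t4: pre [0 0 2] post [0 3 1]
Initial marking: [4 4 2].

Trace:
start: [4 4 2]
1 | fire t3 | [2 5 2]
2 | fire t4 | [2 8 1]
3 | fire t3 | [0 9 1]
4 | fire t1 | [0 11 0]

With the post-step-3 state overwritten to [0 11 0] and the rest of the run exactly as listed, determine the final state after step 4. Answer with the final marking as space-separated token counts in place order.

0 11 0

state after step 3 := [0 11 0]
4 | fire t1 | [0 11 0]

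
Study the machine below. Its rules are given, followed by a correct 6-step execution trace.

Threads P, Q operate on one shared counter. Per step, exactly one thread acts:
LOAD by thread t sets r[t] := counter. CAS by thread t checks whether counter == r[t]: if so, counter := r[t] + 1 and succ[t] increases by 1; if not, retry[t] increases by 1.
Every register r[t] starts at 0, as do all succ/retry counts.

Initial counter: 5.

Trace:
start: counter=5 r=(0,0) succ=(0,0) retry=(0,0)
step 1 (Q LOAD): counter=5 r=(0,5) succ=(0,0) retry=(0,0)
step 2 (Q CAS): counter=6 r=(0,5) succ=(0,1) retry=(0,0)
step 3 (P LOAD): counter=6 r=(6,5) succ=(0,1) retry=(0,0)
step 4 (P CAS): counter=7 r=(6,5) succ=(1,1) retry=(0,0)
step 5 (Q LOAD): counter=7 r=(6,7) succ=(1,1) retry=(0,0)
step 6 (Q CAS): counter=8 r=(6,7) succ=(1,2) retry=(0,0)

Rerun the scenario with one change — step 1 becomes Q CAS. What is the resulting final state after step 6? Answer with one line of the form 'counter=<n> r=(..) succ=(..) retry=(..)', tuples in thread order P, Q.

counter=7 r=(5,6) succ=(1,1) retry=(0,2)

(re-executing from step 1 with the substitution; state before step 1: counter=5 r=(0,0) succ=(0,0) retry=(0,0))
step 1 (Q CAS): counter=5 r=(0,0) succ=(0,0) retry=(0,1)
step 2 (Q CAS): counter=5 r=(0,0) succ=(0,0) retry=(0,2)
step 3 (P LOAD): counter=5 r=(5,0) succ=(0,0) retry=(0,2)
step 4 (P CAS): counter=6 r=(5,0) succ=(1,0) retry=(0,2)
step 5 (Q LOAD): counter=6 r=(5,6) succ=(1,0) retry=(0,2)
step 6 (Q CAS): counter=7 r=(5,6) succ=(1,1) retry=(0,2)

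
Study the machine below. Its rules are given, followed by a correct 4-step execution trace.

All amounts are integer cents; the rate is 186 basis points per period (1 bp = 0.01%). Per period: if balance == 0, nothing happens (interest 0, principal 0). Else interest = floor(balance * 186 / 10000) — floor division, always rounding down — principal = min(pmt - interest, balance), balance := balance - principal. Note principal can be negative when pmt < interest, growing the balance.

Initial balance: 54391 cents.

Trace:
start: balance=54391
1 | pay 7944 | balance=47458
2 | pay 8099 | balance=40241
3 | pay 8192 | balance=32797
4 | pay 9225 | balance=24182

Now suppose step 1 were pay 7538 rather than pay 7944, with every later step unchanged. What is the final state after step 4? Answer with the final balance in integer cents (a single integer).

(re-executing from step 1 with the substitution; state before step 1: balance=54391)
1 | pay 7538 | balance=47864
2 | pay 8099 | balance=40655
3 | pay 8192 | balance=33219
4 | pay 9225 | balance=24611

24611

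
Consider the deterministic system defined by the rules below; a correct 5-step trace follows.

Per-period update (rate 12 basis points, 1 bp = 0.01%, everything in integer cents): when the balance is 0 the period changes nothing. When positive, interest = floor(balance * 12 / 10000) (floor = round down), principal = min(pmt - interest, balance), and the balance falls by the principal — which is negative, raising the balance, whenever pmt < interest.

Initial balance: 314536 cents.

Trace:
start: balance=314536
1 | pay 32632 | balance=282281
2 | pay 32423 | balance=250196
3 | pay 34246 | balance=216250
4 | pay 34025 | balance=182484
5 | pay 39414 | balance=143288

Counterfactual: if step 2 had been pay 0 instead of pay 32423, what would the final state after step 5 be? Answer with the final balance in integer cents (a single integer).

175828

(re-executing from step 2 with the substitution; state before step 2: balance=282281)
2 | pay 0 | balance=282619
3 | pay 34246 | balance=248712
4 | pay 34025 | balance=214985
5 | pay 39414 | balance=175828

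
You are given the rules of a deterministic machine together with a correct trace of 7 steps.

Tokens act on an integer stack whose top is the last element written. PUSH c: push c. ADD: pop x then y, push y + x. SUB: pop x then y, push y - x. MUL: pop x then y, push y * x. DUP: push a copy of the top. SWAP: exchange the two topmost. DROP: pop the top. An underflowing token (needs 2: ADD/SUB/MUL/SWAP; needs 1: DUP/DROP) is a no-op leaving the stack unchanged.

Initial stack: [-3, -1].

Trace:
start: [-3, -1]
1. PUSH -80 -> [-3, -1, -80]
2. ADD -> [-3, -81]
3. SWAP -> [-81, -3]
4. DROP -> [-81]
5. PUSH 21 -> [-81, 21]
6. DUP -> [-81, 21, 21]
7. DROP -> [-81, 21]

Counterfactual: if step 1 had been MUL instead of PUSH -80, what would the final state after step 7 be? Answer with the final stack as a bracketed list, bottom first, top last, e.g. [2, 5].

(re-executing from step 1 with the substitution; state before step 1: [-3, -1])
1. MUL -> [3]
2. ADD -> [3]
3. SWAP -> [3]
4. DROP -> []
5. PUSH 21 -> [21]
6. DUP -> [21, 21]
7. DROP -> [21]

[21]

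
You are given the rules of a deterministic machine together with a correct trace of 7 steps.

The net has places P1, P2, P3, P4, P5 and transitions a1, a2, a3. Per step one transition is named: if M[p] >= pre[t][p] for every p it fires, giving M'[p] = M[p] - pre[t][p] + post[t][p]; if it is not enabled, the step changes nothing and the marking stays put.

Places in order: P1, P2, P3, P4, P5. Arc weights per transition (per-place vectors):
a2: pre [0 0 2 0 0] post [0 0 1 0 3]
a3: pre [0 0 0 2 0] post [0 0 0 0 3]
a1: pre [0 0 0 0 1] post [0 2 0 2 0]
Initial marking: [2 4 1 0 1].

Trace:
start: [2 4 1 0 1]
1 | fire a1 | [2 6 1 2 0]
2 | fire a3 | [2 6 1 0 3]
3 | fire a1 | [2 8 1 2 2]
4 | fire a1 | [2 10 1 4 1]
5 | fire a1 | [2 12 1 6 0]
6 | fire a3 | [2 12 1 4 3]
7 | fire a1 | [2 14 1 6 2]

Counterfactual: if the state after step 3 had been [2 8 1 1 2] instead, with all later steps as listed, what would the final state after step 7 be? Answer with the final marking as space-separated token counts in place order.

state after step 3 := [2 8 1 1 2]
4 | fire a1 | [2 10 1 3 1]
5 | fire a1 | [2 12 1 5 0]
6 | fire a3 | [2 12 1 3 3]
7 | fire a1 | [2 14 1 5 2]

2 14 1 5 2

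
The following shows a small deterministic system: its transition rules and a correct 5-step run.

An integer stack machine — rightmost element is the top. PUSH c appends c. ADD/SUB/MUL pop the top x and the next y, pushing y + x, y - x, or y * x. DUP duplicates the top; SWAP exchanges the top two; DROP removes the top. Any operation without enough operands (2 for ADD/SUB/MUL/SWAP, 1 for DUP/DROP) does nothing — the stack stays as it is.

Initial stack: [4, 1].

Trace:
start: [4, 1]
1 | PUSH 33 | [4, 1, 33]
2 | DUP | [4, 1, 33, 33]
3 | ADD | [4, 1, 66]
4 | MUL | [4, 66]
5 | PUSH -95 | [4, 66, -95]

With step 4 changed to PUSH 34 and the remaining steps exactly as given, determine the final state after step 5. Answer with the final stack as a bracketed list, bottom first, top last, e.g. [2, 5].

(re-executing from step 4 with the substitution; state before step 4: [4, 1, 66])
4 | PUSH 34 | [4, 1, 66, 34]
5 | PUSH -95 | [4, 1, 66, 34, -95]

[4, 1, 66, 34, -95]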